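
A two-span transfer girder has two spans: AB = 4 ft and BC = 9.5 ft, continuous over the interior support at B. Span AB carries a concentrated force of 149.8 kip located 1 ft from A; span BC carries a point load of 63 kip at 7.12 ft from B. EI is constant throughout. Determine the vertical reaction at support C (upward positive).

R_C = 39.82 kip

Take M_B as the redundant. Released structure: two simple spans AB and BC with a hinge at B.
Rotations at B on the released spans (each span's end-slope, ×1/EI):
  span AB: point load 149.8 at a = 1: Pab(L + a)/(6LEI) = 93.62/EI
  span BC: point load 63 at a = 7.12: Pab(L + b)/(6LEI) = 222.5/EI
  relative rotation θ_0 = (93.62 + 222.5)/EI = 316.1/EI
A unit hogging moment at B produces rotation L₁/(3EI) + L₂/(3EI) = 4.5/EI.
Slope continuity at B: θ_0 = M_B·4.5/EI, so M_B = 316.1/4.5 = 70.25 kip·ft (hogging).
Span BC, ΣM about C: R_B^{BC}·9.5 = 149.9 + 70.25, so R_B^{BC} = 23.18 kip and R_C = 63 − 23.18 = 39.82 kip.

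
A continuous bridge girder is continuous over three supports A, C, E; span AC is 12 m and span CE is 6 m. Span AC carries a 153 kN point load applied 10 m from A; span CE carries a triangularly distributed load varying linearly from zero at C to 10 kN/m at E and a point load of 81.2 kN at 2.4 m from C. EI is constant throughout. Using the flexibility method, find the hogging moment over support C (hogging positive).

Insert a hinge at C; M_C is the redundant, and each span becomes simply supported.
Discontinuity in slope at C on the released structure — sum the simple-span end rotations:
  span AC: point load 153 at a = 10: Pab(L + a)/(6LEI) = 935/EI
  span CE: triangular load, peak 10: 7w₀L³/(360EI) = 42/EI
  span CE: point load 81.2 at a = 2.4: Pab(L + b)/(6LEI) = 187.1/EI
  relative rotation θ_0 = (935 + 229.1)/EI = 1164/EI
A unit hogging moment at C produces rotation L₁/(3EI) + L₂/(3EI) = 6/EI.
Compatibility: M_C·(L₁+L₂)/(3EI) = θ_0, giving M_C = 194 kN·m (hogging).

M_C = 194 kN·m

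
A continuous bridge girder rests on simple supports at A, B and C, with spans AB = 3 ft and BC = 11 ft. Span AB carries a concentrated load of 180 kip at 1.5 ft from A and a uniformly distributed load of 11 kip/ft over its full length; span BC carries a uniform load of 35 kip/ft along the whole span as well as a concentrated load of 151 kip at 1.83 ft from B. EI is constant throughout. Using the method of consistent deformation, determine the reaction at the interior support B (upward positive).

Release continuity at B by inserting a hinge; the redundant is the internal moment M_B. The primary structure is two simply-supported spans AB and BC.
Rotations at B on the released spans (each span's end-slope, ×1/EI):
  span AB: point load 180 at a = 1.5: Pab(L + a)/(6LEI) = 101.2/EI
  span AB: UDL 11: wL³/(24EI) = 12.38/EI
  span BC: UDL 35: wL³/(24EI) = 1941/EI
  span BC: point load 151 at a = 1.83: Pab(L + b)/(6LEI) = 774.4/EI
  relative rotation θ_0 = (113.6 + 2715)/EI = 2829/EI
A unit hogging moment at B produces rotation L₁/(3EI) + L₂/(3EI) = 4.667/EI.
Compatibility: M_B·(L₁+L₂)/(3EI) = θ_0, giving M_B = 606.2 kip·ft (hogging).
Span AB, ΣM about A with M_B applied at B: R_B^{AB}·3 = 319.5 + 606.2, so R_B^{AB} = 308.6 kip and R_A = 213 − 308.6 = -95.58 kip.
Span BC, ΣM about C: R_B^{BC}·11 = 3502 + 606.2, so R_B^{BC} = 373.5 kip and R_C = 536 − 373.5 = 162.5 kip.
R_B = 308.6 + 373.5 = 682.1 kip.

R_B = 682.1 kip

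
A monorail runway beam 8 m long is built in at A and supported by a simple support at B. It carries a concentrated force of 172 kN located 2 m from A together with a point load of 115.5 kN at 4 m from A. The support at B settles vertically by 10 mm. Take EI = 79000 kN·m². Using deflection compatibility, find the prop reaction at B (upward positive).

Take the reaction at B as the redundant and release it; the primary structure is a cantilever fixed at A.
Free-end deflection of the primary structure under the applied loading (downward +):
  point load 172 at a = 2: Pa²(3L − a)/(6EI) = 2523/EI
  point load 115.5 at a = 4: Pa²(3L − a)/(6EI) = 6160/EI
  δ_0 = 8683/EI
Tip deflection under a unit load at B: L³/(3EI) = 170.7/EI.
With EI = 79000 kN·m²: δ_0 = 0.10991 m and δ_{BB} = 0.00216 m/kN.
Compatibility — the beam at B must follow the support down by 0.01 m: δ_0 − R_B·δ_{BB} = 0.01, so R_B = (0.10991 − 0.01)/0.00216 = 46.25 kN.

R_B = 46.25 kN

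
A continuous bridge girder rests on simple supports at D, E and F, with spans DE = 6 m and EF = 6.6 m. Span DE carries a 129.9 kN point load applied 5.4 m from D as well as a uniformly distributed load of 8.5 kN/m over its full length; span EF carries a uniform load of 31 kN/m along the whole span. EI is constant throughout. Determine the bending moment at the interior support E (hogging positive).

Release continuity at E by inserting a hinge; the redundant is the internal moment M_E. The primary structure is two simply-supported spans DE and EF.
Rotations at E on the released spans (each span's end-slope, ×1/EI):
  span DE: point load 129.9 at a = 5.4: Pab(L + a)/(6LEI) = 133.3/EI
  span DE: UDL 8.5: wL³/(24EI) = 76.5/EI
  span EF: UDL 31: wL³/(24EI) = 371.3/EI
  relative rotation θ_0 = (209.8 + 371.3)/EI = 581.1/EI
A unit hogging moment at E produces rotation L₁/(3EI) + L₂/(3EI) = 4.2/EI.
Slope continuity at E: θ_0 = M_E·4.2/EI, so M_E = 581.1/4.2 = 138.4 kN·m (hogging).

M_E = 138.4 kN·m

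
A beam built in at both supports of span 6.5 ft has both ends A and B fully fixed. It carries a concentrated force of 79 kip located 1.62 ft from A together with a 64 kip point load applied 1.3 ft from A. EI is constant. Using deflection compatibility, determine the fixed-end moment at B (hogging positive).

M_B = 37.26 kip·ft

Release both end moments; the primary structure is a simply-supported span AB with redundants M_A and M_B.
Simple-span end rotations at A and B under the given loads:
  at A: point load 79 at a = 1.62: Pab(L + b)/(6LEI) = 182.2/EI
  at B: point load 79 at a = 1.62: Pab(L + a)/(6LEI) = 130/EI
  at A: point load 64 at a = 1.3: Pab(L + b)/(6LEI) = 129.8/EI
  at B: point load 64 at a = 1.3: Pab(L + a)/(6LEI) = 86.53/EI
  θ_A0 = 312/EI,  θ_B0 = 216.6/EI
Flexibility coefficients: a unit moment at one end gives L/(3EI) there and L/(6EI) at the far end, so f₁₁ = f₂₂ = 2.167/EI and f₁₂ = f₂₁ = 1.083/EI.
Compatibility — zero rotation at each built-in end:
  2.167 M_A + 1.083 M_B = 312
  1.083 M_A + 2.167 M_B = 216.6
Solving the pair gives M_A = 125.4 kip·ft and M_B = 37.26 kip·ft (hogging).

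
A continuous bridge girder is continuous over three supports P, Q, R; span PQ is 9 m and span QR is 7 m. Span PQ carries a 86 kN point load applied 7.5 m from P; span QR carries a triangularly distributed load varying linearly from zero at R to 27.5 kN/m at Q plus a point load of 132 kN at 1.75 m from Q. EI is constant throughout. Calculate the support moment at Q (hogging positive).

Take M_Q as the redundant. Released structure: two simple spans PQ and QR with a hinge at Q.
End slopes at the hinge Q, treating each span as simply supported:
  span PQ: point load 86 at a = 7.5: Pab(L + a)/(6LEI) = 295.6/EI
  span QR: triangular load, peak 27.5: w₀L³/(45EI) = 209.6/EI
  span QR: point load 132 at a = 1.75: Pab(L + b)/(6LEI) = 353.7/EI
  relative rotation θ_0 = (295.6 + 563.3)/EI = 859/EI
A unit hogging moment at Q produces rotation L₁/(3EI) + L₂/(3EI) = 5.333/EI.
Compatibility: M_Q·(L₁+L₂)/(3EI) = θ_0, giving M_Q = 161.1 kN·m (hogging).

M_Q = 161.1 kN·m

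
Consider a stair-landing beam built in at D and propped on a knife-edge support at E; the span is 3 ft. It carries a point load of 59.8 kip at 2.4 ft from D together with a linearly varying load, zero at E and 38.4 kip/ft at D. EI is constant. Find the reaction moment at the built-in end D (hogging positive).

M_D = 40.26 kip·ft

Choose R_E as the redundant. The primary structure is the cantilever fixed at D.
Primary-structure tip deflection at E by superposition:
  point load 59.8 at a = 2.4: Pa²(3L − a)/(6EI) = 378.9/EI
  triangular load, peak 38.4 at the fixed end: w₀L⁴/(30EI) = 103.7/EI
  δ_0 = 482.6/EI
Flexibility coefficient — unit upward force at E: δ_{EE} = L³/(3EI) = 9/EI.
The prop prevents deflection at E: R_E = δ_0/δ_{EE} = 482.6/9 = 53.62 kip.
Moment equilibrium about D: M_D = Σ(load moments about D) − R_E·L = 201.1 − 53.62×3 = 40.26 kip·ft.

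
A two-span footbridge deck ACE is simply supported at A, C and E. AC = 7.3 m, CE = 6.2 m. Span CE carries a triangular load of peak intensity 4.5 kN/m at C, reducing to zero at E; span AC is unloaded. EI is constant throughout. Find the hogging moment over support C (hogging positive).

M_C = 5.296 kN·m

Take M_C as the redundant. Released structure: two simple spans AC and CE with a hinge at C.
Rotations at C on the released spans (each span's end-slope, ×1/EI):
  span CE: triangular load, peak 4.5: w₀L³/(45EI) = 23.83/EI
  relative rotation θ_0 = (0 + 23.83)/EI = 23.83/EI
A unit hogging moment at C produces rotation L₁/(3EI) + L₂/(3EI) = 4.5/EI.
Compatibility: M_C·(L₁+L₂)/(3EI) = θ_0, giving M_C = 5.296 kN·m (hogging).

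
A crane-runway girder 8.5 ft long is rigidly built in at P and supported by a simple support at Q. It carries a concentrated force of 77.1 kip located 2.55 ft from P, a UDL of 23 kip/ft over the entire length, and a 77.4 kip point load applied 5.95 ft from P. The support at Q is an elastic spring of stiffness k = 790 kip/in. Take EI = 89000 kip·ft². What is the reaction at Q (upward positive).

Choose R_Q as the redundant. The primary structure is the cantilever fixed at P.
Free-end deflection of the primary structure under the applied loading (downward +):
  point load 77.1 at a = 2.55: Pa²(3L − a)/(6EI) = 1918/EI
  UDL 23: wL⁴/(8EI) = 15008/EI
  point load 77.4 at a = 5.95: Pa²(3L − a)/(6EI) = 8928/EI
  δ_0 = 25854/EI
Tip deflection under a unit load at Q: L³/(3EI) = 204.7/EI.
With EI = 89000 kip·ft²: δ_0 = 0.29049 ft and δ_{QQ} = 0.0023 ft/kip.
Compatibility — the spring shortens by R_Q/k under the reaction it provides: δ_0 − R_Q·δ_{QQ} = R_Q/k. With 1/k = 1/(790×12) ft/kip = 0.000105 ft/kip, R_Q = δ_0 / (δ_{QQ} + 1/k) = 0.29049 / (0.0023 + 0.000105) = 120.8 kip.

R_Q = 120.8 kip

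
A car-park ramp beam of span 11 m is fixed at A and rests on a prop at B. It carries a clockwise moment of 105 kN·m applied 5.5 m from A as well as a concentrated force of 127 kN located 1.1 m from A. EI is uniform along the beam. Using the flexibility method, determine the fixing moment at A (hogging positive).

M_A = 106.3 kN·m

Remove the prop at B; the released (primary) structure is a cantilever built in at A.
Deflection at B on the released cantilever, summing each load's contribution:
  clockwise couple 105 at a = 5.5: M₀a(2L − a)/(2EI) = 4764/EI
  point load 127 at a = 1.1: Pa²(3L − a)/(6EI) = 817/EI
  δ_0 = 5581/EI
Tip deflection under a unit load at B: L³/(3EI) = 443.7/EI.
The prop prevents deflection at B: R_B = δ_0/δ_{BB} = 5581/443.7 = 12.58 kN.
Moment equilibrium about A: M_A = Σ(load moments about A) − R_B·L = 244.7 − 12.58×11 = 106.3 kN·m.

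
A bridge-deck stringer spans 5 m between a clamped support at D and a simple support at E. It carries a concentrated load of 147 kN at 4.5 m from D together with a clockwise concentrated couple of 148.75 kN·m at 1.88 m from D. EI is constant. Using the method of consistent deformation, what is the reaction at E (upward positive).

R_E = 152.3 kN

Remove the prop at E; the released (primary) structure is a cantilever built in at D.
Primary-structure tip deflection at E by superposition:
  point load 147 at a = 4.5: Pa²(3L − a)/(6EI) = 5209/EI
  clockwise couple 148.75 at a = 1.88: M₀a(2L − a)/(2EI) = 1135/EI
  δ_0 = 6345/EI
Flexibility coefficient — unit upward force at E: δ_{EE} = L³/(3EI) = 41.67/EI.
Compatibility at E: δ_0 − R_E·δ_{EE} = 0, so R_E = 6345/41.67 = 152.3 kN.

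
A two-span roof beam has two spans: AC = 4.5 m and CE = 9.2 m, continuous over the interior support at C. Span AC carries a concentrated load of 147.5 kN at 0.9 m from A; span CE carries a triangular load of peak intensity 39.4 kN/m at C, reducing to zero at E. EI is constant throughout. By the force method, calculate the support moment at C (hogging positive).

Take M_C as the redundant. Released structure: two simple spans AC and CE with a hinge at C.
End slopes at the hinge C, treating each span as simply supported:
  span AC: point load 147.5 at a = 0.9: Pab(L + a)/(6LEI) = 95.58/EI
  span CE: triangular load, peak 39.4: w₀L³/(45EI) = 681.8/EI
  relative rotation θ_0 = (95.58 + 681.8)/EI = 777.4/EI
A unit hogging moment at C produces rotation L₁/(3EI) + L₂/(3EI) = 4.567/EI.
Compatibility: M_C·(L₁+L₂)/(3EI) = θ_0, giving M_C = 170.2 kN·m (hogging).

M_C = 170.2 kN·m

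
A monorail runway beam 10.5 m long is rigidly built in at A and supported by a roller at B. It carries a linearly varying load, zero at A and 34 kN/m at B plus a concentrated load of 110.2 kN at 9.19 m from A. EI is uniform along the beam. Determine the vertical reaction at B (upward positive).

R_B = 187.9 kN

Take the reaction at B as the redundant and release it; the primary structure is a cantilever fixed at A.
Primary-structure tip deflection at B by superposition:
  triangular load, peak 34 at the free end: 11w₀L⁴/(120EI) = 37883/EI
  point load 110.2 at a = 9.19: Pa²(3L − a)/(6EI) = 34607/EI
  δ_0 = 72490/EI
Flexibility coefficient — unit upward force at B: δ_{BB} = L³/(3EI) = 385.9/EI.
Compatibility at B: δ_0 − R_B·δ_{BB} = 0, so R_B = 72490/385.9 = 187.9 kN.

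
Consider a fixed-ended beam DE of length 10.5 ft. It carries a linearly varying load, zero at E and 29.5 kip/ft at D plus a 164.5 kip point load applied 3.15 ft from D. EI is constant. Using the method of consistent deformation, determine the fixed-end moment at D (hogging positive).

M_D = 416.5 kip·ft

Release both end moments; the primary structure is a simply-supported span DE with redundants M_D and M_E.
On the primary (simply-supported) span, the end slopes from the loading are:
  at D: triangular load, peak 29.5: w₀L³/(45EI) = 758.9/EI
  at E: triangular load, peak 29.5: 7w₀L³/(360EI) = 664/EI
  at D: point load 164.5 at a = 3.15: Pab(L + b)/(6LEI) = 1079/EI
  at E: point load 164.5 at a = 3.15: Pab(L + a)/(6LEI) = 825.2/EI
  θ_D0 = 1838/EI,  θ_E0 = 1489/EI
Flexibility coefficients: a unit moment at one end gives L/(3EI) there and L/(6EI) at the far end, so f₁₁ = f₂₂ = 3.5/EI and f₁₂ = f₂₁ = 1.75/EI.
Compatibility — zero rotation at each built-in end:
  3.5 M_D + 1.75 M_E = 1838
  1.75 M_D + 3.5 M_E = 1489
Solving the pair gives M_D = 416.5 kip·ft and M_E = 217.2 kip·ft (hogging).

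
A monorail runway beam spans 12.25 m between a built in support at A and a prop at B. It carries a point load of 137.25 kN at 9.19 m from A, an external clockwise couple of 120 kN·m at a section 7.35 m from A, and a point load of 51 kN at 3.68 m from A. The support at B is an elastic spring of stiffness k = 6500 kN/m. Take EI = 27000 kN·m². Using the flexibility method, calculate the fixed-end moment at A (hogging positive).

M_A = 286 kN·m

Release the roller at B. Primary structure: cantilever fixed at A.
Free-end deflection of the primary structure under the applied loading (downward +):
  point load 137.25 at a = 9.19: Pa²(3L − a)/(6EI) = 53244/EI
  clockwise couple 120 at a = 7.35: M₀a(2L − a)/(2EI) = 7563/EI
  point load 51 at a = 3.68: Pa²(3L − a)/(6EI) = 3807/EI
  δ_0 = 64614/EI
Flexibility coefficient — unit upward force at B: δ_{BB} = L³/(3EI) = 612.8/EI.
With EI = 27000 kN·m²: δ_0 = 2.3931 m and δ_{BB} = 0.022695 m/kN.
Compatibility — the spring shortens by R_B/k under the reaction it provides: δ_0 − R_B·δ_{BB} = R_B/k. With 1/k = 0.000154 m/kN, R_B = δ_0 / (δ_{BB} + 1/k) = 2.3931 / (0.022695 + 0.000154) = 104.7 kN.
Moment equilibrium about A: M_A = Σ(load moments about A) − R_B·L = 1569 − 104.7×12.25 = 286 kN·m.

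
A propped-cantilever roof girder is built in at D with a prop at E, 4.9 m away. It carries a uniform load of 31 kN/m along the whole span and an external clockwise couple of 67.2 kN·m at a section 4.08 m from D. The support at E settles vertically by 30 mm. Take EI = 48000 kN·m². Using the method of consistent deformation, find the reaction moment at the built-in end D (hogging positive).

M_D = 242.2 kN·m

Choose R_E as the redundant. The primary structure is the cantilever fixed at D.
Free-end deflection of the primary structure under the applied loading (downward +):
  UDL 31: wL⁴/(8EI) = 2234/EI
  clockwise couple 67.2 at a = 4.08: M₀a(2L − a)/(2EI) = 784.1/EI
  δ_0 = 3018/EI
Tip deflection under a unit load at E: L³/(3EI) = 39.22/EI.
With EI = 48000 kN·m²: δ_0 = 0.062875 m and δ_{EE} = 0.000817 m/kN.
Compatibility — the beam at E must follow the support down by 0.03 m: δ_0 − R_E·δ_{EE} = 0.03, so R_E = (0.062875 − 0.03)/0.000817 = 40.24 kN.
Moment equilibrium about D: M_D = Σ(load moments about D) − R_E·L = 439.4 − 40.24×4.9 = 242.2 kN·m.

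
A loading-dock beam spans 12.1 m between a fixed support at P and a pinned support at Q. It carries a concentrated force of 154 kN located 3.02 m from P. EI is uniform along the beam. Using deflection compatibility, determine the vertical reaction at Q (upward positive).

R_Q = 13.19 kN

Choose R_Q as the redundant. The primary structure is the cantilever fixed at P.
Deflection at Q on the released cantilever, summing each load's contribution:
  point load 154 at a = 3.02: Pa²(3L − a)/(6EI) = 7791/EI
Tip deflection under a unit load at Q: L³/(3EI) = 590.5/EI.
Compatibility at Q: δ_0 − R_Q·δ_{QQ} = 0, so R_Q = 7791/590.5 = 13.19 kN.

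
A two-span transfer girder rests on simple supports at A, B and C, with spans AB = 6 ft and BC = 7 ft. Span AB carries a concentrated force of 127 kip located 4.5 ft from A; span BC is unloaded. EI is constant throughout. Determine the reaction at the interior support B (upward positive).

R_B = 113.1 kip

Insert a hinge at B; M_B is the redundant, and each span becomes simply supported.
Rotations at B on the released spans (each span's end-slope, ×1/EI):
  span AB: point load 127 at a = 4.5: Pab(L + a)/(6LEI) = 250/EI
  relative rotation θ_0 = (250 + 0)/EI = 250/EI
A unit hogging moment at B produces rotation L₁/(3EI) + L₂/(3EI) = 4.333/EI.
Compatibility: M_B·(L₁+L₂)/(3EI) = θ_0, giving M_B = 57.7 kip·ft (hogging).
Span AB, ΣM about A with M_B applied at B: R_B^{AB}·6 = 571.5 + 57.7, so R_B^{AB} = 104.9 kip and R_A = 127 − 104.9 = 22.13 kip.
Span BC, ΣM about C: R_B^{BC}·7 = 0 + 57.7, so R_B^{BC} = 8.243 kip and R_C = 0 − 8.243 = -8.243 kip.
R_B = 104.9 + 8.243 = 113.1 kip.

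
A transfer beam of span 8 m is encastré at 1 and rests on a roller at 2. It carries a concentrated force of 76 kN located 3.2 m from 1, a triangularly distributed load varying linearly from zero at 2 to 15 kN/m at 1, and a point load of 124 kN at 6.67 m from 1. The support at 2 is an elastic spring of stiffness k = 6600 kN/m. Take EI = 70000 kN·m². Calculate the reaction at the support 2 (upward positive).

R_2 = 114.1 kN

Release the roller at 2. Primary structure: cantilever fixed at 1.
Deflection at 2 on the released cantilever, summing each load's contribution:
  point load 76 at a = 3.2: Pa²(3L − a)/(6EI) = 2698/EI
  triangular load, peak 15 at the fixed end: w₀L⁴/(30EI) = 2048/EI
  point load 124 at a = 6.67: Pa²(3L − a)/(6EI) = 15934/EI
  δ_0 = 20680/EI
Flexibility coefficient — unit upward force at 2: δ_{22} = L³/(3EI) = 170.7/EI.
With EI = 70000 kN·m²: δ_0 = 0.29542 m and δ_{22} = 0.002438 m/kN.
Compatibility — the spring shortens by R_2/k under the reaction it provides: δ_0 − R_2·δ_{22} = R_2/k. With 1/k = 0.000152 m/kN, R_2 = δ_0 / (δ_{22} + 1/k) = 0.29542 / (0.002438 + 0.000152) = 114.1 kN.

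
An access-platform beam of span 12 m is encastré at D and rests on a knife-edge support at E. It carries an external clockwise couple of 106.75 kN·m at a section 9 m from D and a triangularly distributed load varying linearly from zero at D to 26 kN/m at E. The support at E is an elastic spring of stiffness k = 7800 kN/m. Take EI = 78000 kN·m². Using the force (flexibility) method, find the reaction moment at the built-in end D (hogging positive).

M_D = 195.2 kN·m

Choose R_E as the redundant. The primary structure is the cantilever fixed at D.
Primary-structure tip deflection at E by superposition:
  clockwise couple 106.75 at a = 9: M₀a(2L − a)/(2EI) = 7206/EI
  triangular load, peak 26 at the free end: 11w₀L⁴/(120EI) = 49421/EI
  δ_0 = 56626/EI
Flexibility coefficient — unit upward force at E: δ_{EE} = L³/(3EI) = 576/EI.
With EI = 78000 kN·m²: δ_0 = 0.72598 m and δ_{EE} = 0.007385 m/kN.
Compatibility — the spring shortens by R_E/k under the reaction it provides: δ_0 − R_E·δ_{EE} = R_E/k. With 1/k = 0.000128 m/kN, R_E = δ_0 / (δ_{EE} + 1/k) = 0.72598 / (0.007385 + 0.000128) = 96.63 kN.
Moment equilibrium about D: M_D = Σ(load moments about D) − R_E·L = 1355 − 96.63×12 = 195.2 kN·m.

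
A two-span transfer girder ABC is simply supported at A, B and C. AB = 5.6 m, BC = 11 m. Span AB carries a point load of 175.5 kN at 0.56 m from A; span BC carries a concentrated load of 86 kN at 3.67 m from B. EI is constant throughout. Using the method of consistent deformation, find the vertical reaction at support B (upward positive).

Insert a hinge at B; M_B is the redundant, and each span becomes simply supported.
Discontinuity in slope at B on the released structure — sum the simple-span end rotations:
  span AB: point load 175.5 at a = 0.56: Pab(L + a)/(6LEI) = 90.81/EI
  span BC: point load 86 at a = 3.67: Pab(L + b)/(6LEI) = 642.5/EI
  relative rotation θ_0 = (90.81 + 642.5)/EI = 733.3/EI
A unit hogging moment at B produces rotation L₁/(3EI) + L₂/(3EI) = 5.533/EI.
Compatibility: M_B·(L₁+L₂)/(3EI) = θ_0, giving M_B = 132.5 kN·m (hogging).
Span AB, ΣM about A with M_B applied at B: R_B^{AB}·5.6 = 98.28 + 132.5, so R_B^{AB} = 41.22 kN and R_A = 175.5 − 41.22 = 134.3 kN.
Span BC, ΣM about C: R_B^{BC}·11 = 630.4 + 132.5, so R_B^{BC} = 69.36 kN and R_C = 86 − 69.36 = 16.64 kN.
R_B = 41.22 + 69.36 = 110.6 kN.

R_B = 110.6 kN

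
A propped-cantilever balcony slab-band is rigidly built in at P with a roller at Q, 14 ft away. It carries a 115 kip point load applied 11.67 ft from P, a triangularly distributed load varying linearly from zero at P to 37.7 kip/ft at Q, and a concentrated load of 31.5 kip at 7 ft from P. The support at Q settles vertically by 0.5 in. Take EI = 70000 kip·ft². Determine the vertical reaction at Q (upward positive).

Choose R_Q as the redundant. The primary structure is the cantilever fixed at P.
Deflection at Q on the released cantilever, summing each load's contribution:
  point load 115 at a = 11.67: Pa²(3L − a)/(6EI) = 79170/EI
  triangular load, peak 37.7 at the free end: 11w₀L⁴/(120EI) = 132759/EI
  point load 31.5 at a = 7: Pa²(3L − a)/(6EI) = 9004/EI
  δ_0 = 220933/EI
Tip deflection under a unit load at Q: L³/(3EI) = 914.7/EI.
With EI = 70000 kip·ft²: δ_0 = 3.1562 ft and δ_{QQ} = 0.013067 ft/kip.
Compatibility — the beam at Q must follow the support down by 0.04167 ft: δ_0 − R_Q·δ_{QQ} = 0.04167, so R_Q = (3.1562 − 0.04167)/0.013067 = 238.4 kip.

R_Q = 238.4 kip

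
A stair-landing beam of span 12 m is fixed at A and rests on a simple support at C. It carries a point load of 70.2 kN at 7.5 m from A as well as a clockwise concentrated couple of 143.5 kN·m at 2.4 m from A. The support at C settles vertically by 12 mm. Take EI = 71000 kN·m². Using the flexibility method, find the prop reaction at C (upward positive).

Release the roller at C. Primary structure: cantilever fixed at A.
Downward deflection at the released point C due to the loads:
  point load 70.2 at a = 7.5: Pa²(3L − a)/(6EI) = 18757/EI
  clockwise couple 143.5 at a = 2.4: M₀a(2L − a)/(2EI) = 3720/EI
  δ_0 = 22476/EI
Tip deflection under a unit load at C: L³/(3EI) = 576/EI.
With EI = 71000 kN·m²: δ_0 = 0.31656 m and δ_{CC} = 0.008113 m/kN.
Compatibility — the beam at C must follow the support down by 0.012 m: δ_0 − R_C·δ_{CC} = 0.012, so R_C = (0.31656 − 0.012)/0.008113 = 37.54 kN.

R_C = 37.54 kN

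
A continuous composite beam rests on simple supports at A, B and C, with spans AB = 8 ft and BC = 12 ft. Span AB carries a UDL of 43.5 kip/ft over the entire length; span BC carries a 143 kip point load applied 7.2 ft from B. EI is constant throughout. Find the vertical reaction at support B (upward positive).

Insert a hinge at B; M_B is the redundant, and each span becomes simply supported.
Discontinuity in slope at B on the released structure — sum the simple-span end rotations:
  span AB: UDL 43.5: wL³/(24EI) = 928/EI
  span BC: point load 143 at a = 7.2: Pab(L + b)/(6LEI) = 1153/EI
  relative rotation θ_0 = (928 + 1153)/EI = 2081/EI
A unit hogging moment at B produces rotation L₁/(3EI) + L₂/(3EI) = 6.667/EI.
Compatibility: M_B·(L₁+L₂)/(3EI) = θ_0, giving M_B = 312.2 kip·ft (hogging).
Span AB, ΣM about A with M_B applied at B: R_B^{AB}·8 = 1392 + 312.2, so R_B^{AB} = 213 kip and R_A = 348 − 213 = 135 kip.
Span BC, ΣM about C: R_B^{BC}·12 = 686.4 + 312.2, so R_B^{BC} = 83.21 kip and R_C = 143 − 83.21 = 59.79 kip.
R_B = 213 + 83.21 = 296.2 kip.

R_B = 296.2 kip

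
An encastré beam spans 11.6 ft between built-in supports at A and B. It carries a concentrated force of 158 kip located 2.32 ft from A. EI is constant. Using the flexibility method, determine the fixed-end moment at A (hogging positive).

Take the two fixed-end moments M_A, M_B as redundants; the released structure is the simple span AB.
On the primary (simply-supported) span, the end slopes from the loading are:
  at A: point load 158 at a = 2.32: Pab(L + b)/(6LEI) = 1021/EI
  at B: point load 158 at a = 2.32: Pab(L + a)/(6LEI) = 680.3/EI
  θ_A0 = 1021/EI,  θ_B0 = 680.3/EI
Flexibility coefficients: a unit moment at one end gives L/(3EI) there and L/(6EI) at the far end, so f₁₁ = f₂₂ = 3.867/EI and f₁₂ = f₂₁ = 1.933/EI.
Compatibility — zero rotation at each built-in end:
  3.867 M_A + 1.933 M_B = 1021
  1.933 M_A + 3.867 M_B = 680.3
Solving the pair gives M_A = 234.6 kip·ft and M_B = 58.65 kip·ft (hogging).

M_A = 234.6 kip·ft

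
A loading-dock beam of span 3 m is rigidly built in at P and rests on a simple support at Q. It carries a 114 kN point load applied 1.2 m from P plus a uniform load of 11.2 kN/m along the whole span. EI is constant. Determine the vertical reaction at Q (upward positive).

R_Q = 36.31 kN

Choose R_Q as the redundant. The primary structure is the cantilever fixed at P.
Deflection at Q on the released cantilever, summing each load's contribution:
  point load 114 at a = 1.2: Pa²(3L − a)/(6EI) = 213.4/EI
  UDL 11.2: wL⁴/(8EI) = 113.4/EI
  δ_0 = 326.8/EI
Flexibility coefficient — unit upward force at Q: δ_{QQ} = L³/(3EI) = 9/EI.
The prop prevents deflection at Q: R_Q = δ_0/δ_{QQ} = 326.8/9 = 36.31 kN.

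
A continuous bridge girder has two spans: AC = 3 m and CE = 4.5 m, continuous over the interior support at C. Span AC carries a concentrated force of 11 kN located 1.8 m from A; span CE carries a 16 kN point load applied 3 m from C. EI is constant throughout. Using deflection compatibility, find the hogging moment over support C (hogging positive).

M_C = 8.934 kN·m

Take M_C as the redundant. Released structure: two simple spans AC and CE with a hinge at C.
Discontinuity in slope at C on the released structure — sum the simple-span end rotations:
  span AC: point load 11 at a = 1.8: Pab(L + a)/(6LEI) = 6.336/EI
  span CE: point load 16 at a = 3: Pab(L + b)/(6LEI) = 16/EI
  relative rotation θ_0 = (6.336 + 16)/EI = 22.34/EI
A unit hogging moment at C produces rotation L₁/(3EI) + L₂/(3EI) = 2.5/EI.
Compatibility: M_C·(L₁+L₂)/(3EI) = θ_0, giving M_C = 8.934 kN·m (hogging).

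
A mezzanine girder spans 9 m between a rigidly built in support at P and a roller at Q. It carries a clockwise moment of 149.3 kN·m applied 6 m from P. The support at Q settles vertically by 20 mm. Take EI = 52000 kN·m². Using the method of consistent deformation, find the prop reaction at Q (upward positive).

Release the roller at Q. Primary structure: cantilever fixed at P.
Primary-structure tip deflection at Q by superposition:
  clockwise couple 149.3 at a = 6: M₀a(2L − a)/(2EI) = 5375/EI
Flexibility coefficient — unit upward force at Q: δ_{QQ} = L³/(3EI) = 243/EI.
With EI = 52000 kN·m²: δ_0 = 0.10336 m and δ_{QQ} = 0.004673 m/kN.
Compatibility — the beam at Q must follow the support down by 0.02 m: δ_0 − R_Q·δ_{QQ} = 0.02, so R_Q = (0.10336 − 0.02)/0.004673 = 17.84 kN.

R_Q = 17.84 kN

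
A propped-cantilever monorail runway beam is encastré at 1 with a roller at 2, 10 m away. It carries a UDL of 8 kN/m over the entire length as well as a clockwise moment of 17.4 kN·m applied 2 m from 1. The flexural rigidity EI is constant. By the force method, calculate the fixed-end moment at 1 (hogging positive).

M_1 = 108 kN·m

Release the roller at 2. Primary structure: cantilever fixed at 1.
Deflection at 2 on the released cantilever, summing each load's contribution:
  UDL 8: wL⁴/(8EI) = 10000/EI
  clockwise couple 17.4 at a = 2: M₀a(2L − a)/(2EI) = 313.2/EI
  δ_0 = 10313/EI
Tip deflection under a unit load at 2: L³/(3EI) = 333.3/EI.
Compatibility at 2: δ_0 − R_2·δ_{22} = 0, so R_2 = 10313/333.3 = 30.94 kN.
Moment equilibrium about 1: M_1 = Σ(load moments about 1) − R_2·L = 417.4 − 30.94×10 = 108 kN·m.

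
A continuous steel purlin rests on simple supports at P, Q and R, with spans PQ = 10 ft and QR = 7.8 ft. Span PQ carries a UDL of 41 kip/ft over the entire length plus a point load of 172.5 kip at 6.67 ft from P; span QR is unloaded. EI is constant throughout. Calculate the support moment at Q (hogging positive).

Take M_Q as the redundant. Released structure: two simple spans PQ and QR with a hinge at Q.
Rotations at Q on the released spans (each span's end-slope, ×1/EI):
  span PQ: UDL 41: wL³/(24EI) = 1708/EI
  span PQ: point load 172.5 at a = 6.67: Pab(L + a)/(6LEI) = 1064/EI
  relative rotation θ_0 = (2773 + 0)/EI = 2773/EI
A unit hogging moment at Q produces rotation L₁/(3EI) + L₂/(3EI) = 5.933/EI.
Slope continuity at Q: θ_0 = M_Q·5.933/EI, so M_Q = 2773/5.933 = 467.3 kip·ft (hogging).

M_Q = 467.3 kip·ft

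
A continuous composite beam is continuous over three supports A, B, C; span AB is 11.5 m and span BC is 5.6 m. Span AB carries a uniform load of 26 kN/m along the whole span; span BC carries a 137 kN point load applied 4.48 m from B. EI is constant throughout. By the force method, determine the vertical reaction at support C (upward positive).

R_C = 53.68 kN

Insert a hinge at B; M_B is the redundant, and each span becomes simply supported.
Rotations at B on the released spans (each span's end-slope, ×1/EI):
  span AB: UDL 26: wL³/(24EI) = 1648/EI
  span BC: point load 137 at a = 4.48: Pab(L + b)/(6LEI) = 137.5/EI
  relative rotation θ_0 = (1648 + 137.5)/EI = 1785/EI
A unit hogging moment at B produces rotation L₁/(3EI) + L₂/(3EI) = 5.7/EI.
Compatibility: M_B·(L₁+L₂)/(3EI) = θ_0, giving M_B = 313.2 kN·m (hogging).
Span BC, ΣM about C: R_B^{BC}·5.6 = 153.4 + 313.2, so R_B^{BC} = 83.32 kN and R_C = 137 − 83.32 = 53.68 kN.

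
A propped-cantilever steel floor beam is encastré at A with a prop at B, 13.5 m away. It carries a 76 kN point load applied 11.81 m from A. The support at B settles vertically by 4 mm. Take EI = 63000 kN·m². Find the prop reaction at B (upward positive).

R_B = 61.5 kN

Take the reaction at B as the redundant and release it; the primary structure is a cantilever fixed at A.
Free-end deflection of the primary structure under the applied loading (downward +):
  point load 76 at a = 11.81: Pa²(3L − a)/(6EI) = 50687/EI
Flexibility coefficient — unit upward force at B: δ_{BB} = L³/(3EI) = 820.1/EI.
With EI = 63000 kN·m²: δ_0 = 0.80455 m and δ_{BB} = 0.013018 m/kN.
Compatibility — the beam at B must follow the support down by 0.004 m: δ_0 − R_B·δ_{BB} = 0.004, so R_B = (0.80455 − 0.004)/0.013018 = 61.5 kN.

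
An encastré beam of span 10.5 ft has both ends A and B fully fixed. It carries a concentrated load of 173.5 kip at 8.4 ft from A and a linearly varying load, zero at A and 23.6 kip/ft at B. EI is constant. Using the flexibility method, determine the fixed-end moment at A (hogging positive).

M_A = 145 kip·ft

Take the two fixed-end moments M_A, M_B as redundants; the released structure is the simple span AB.
On the primary (simply-supported) span, the end slopes from the loading are:
  at A: point load 173.5 at a = 8.4: Pab(L + b)/(6LEI) = 612.1/EI
  at B: point load 173.5 at a = 8.4: Pab(L + a)/(6LEI) = 918.2/EI
  at A: triangular load, peak 23.6: 7w₀L³/(360EI) = 531.2/EI
  at B: triangular load, peak 23.6: w₀L³/(45EI) = 607.1/EI
  θ_A0 = 1143/EI,  θ_B0 = 1525/EI
Flexibility coefficients: a unit moment at one end gives L/(3EI) there and L/(6EI) at the far end, so f₁₁ = f₂₂ = 3.5/EI and f₁₂ = f₂₁ = 1.75/EI.
Compatibility — zero rotation at each built-in end:
  3.5 M_A + 1.75 M_B = 1143
  1.75 M_A + 3.5 M_B = 1525
Solving the pair gives M_A = 145 kip·ft and M_B = 363.3 kip·ft (hogging).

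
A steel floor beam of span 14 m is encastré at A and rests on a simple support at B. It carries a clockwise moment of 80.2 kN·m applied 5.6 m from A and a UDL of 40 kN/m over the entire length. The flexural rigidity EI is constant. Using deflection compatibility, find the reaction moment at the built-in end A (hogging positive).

Release the roller at B. Primary structure: cantilever fixed at A.
Free-end deflection of the primary structure under the applied loading (downward +):
  clockwise couple 80.2 at a = 5.6: M₀a(2L − a)/(2EI) = 5030/EI
  UDL 40: wL⁴/(8EI) = 192080/EI
  δ_0 = 197110/EI
Tip deflection under a unit load at B: L³/(3EI) = 914.7/EI.
The prop prevents deflection at B: R_B = δ_0/δ_{BB} = 197110/914.7 = 215.5 kN.
Moment equilibrium about A: M_A = Σ(load moments about A) − R_B·L = 4000 − 215.5×14 = 983.2 kN·m.

M_A = 983.2 kN·m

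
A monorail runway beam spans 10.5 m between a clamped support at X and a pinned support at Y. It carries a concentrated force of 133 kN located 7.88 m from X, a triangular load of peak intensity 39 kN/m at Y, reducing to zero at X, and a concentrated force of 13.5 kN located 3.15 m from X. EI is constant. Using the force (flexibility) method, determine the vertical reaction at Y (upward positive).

R_Y = 198.5 kN

Release the roller at Y. Primary structure: cantilever fixed at X.
Primary-structure tip deflection at Y by superposition:
  point load 133 at a = 7.88: Pa²(3L − a)/(6EI) = 32511/EI
  triangular load, peak 39 at the free end: 11w₀L⁴/(120EI) = 43454/EI
  point load 13.5 at a = 3.15: Pa²(3L − a)/(6EI) = 632.9/EI
  δ_0 = 76598/EI
Flexibility coefficient — unit upward force at Y: δ_{YY} = L³/(3EI) = 385.9/EI.
Compatibility at Y: δ_0 − R_Y·δ_{YY} = 0, so R_Y = 76598/385.9 = 198.5 kN.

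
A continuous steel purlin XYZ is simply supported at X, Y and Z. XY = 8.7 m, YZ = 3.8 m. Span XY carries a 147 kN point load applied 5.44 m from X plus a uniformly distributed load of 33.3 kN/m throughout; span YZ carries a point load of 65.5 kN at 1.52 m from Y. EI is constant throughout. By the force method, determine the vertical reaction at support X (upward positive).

R_X = 153.6 kN

Insert a hinge at Y; M_Y is the redundant, and each span becomes simply supported.
Discontinuity in slope at Y on the released structure — sum the simple-span end rotations:
  span XY: point load 147 at a = 5.44: Pab(L + a)/(6LEI) = 706.2/EI
  span XY: UDL 33.3: wL³/(24EI) = 913.7/EI
  span YZ: point load 65.5 at a = 1.52: Pab(L + b)/(6LEI) = 60.53/EI
  relative rotation θ_0 = (1620 + 60.53)/EI = 1680/EI
A unit hogging moment at Y produces rotation L₁/(3EI) + L₂/(3EI) = 4.167/EI.
Compatibility: M_Y·(L₁+L₂)/(3EI) = θ_0, giving M_Y = 403.3 kN·m (hogging).
Span XY, ΣM about X with M_Y applied at Y: R_Y^{XY}·8.7 = 2060 + 403.3, so R_Y^{XY} = 283.1 kN and R_X = 436.7 − 283.1 = 153.6 kN.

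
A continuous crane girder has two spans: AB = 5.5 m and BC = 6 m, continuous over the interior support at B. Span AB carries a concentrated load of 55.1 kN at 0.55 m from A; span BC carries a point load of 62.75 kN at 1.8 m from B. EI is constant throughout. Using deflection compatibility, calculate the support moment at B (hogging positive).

M_B = 42.24 kN·m

Take M_B as the redundant. Released structure: two simple spans AB and BC with a hinge at B.
Rotations at B on the released spans (each span's end-slope, ×1/EI):
  span AB: point load 55.1 at a = 0.55: Pab(L + a)/(6LEI) = 27.5/EI
  span BC: point load 62.75 at a = 1.8: Pab(L + b)/(6LEI) = 134.4/EI
  relative rotation θ_0 = (27.5 + 134.4)/EI = 161.9/EI
A unit hogging moment at B produces rotation L₁/(3EI) + L₂/(3EI) = 3.833/EI.
Compatibility: M_B·(L₁+L₂)/(3EI) = θ_0, giving M_B = 42.24 kN·m (hogging).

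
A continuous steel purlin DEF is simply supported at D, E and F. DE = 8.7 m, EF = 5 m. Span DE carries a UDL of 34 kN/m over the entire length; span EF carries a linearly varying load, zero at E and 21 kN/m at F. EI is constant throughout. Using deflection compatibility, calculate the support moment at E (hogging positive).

M_E = 215.5 kN·m

Insert a hinge at E; M_E is the redundant, and each span becomes simply supported.
Discontinuity in slope at E on the released structure — sum the simple-span end rotations:
  span DE: UDL 34: wL³/(24EI) = 932.9/EI
  span EF: triangular load, peak 21: 7w₀L³/(360EI) = 51.04/EI
  relative rotation θ_0 = (932.9 + 51.04)/EI = 983.9/EI
A unit hogging moment at E produces rotation L₁/(3EI) + L₂/(3EI) = 4.567/EI.
Compatibility: M_E·(L₁+L₂)/(3EI) = θ_0, giving M_E = 215.5 kN·m (hogging).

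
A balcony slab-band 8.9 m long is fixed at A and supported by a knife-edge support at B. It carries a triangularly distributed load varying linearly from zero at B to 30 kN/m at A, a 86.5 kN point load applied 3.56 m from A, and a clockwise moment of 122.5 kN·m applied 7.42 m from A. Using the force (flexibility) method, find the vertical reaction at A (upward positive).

Take the reaction at B as the redundant and release it; the primary structure is a cantilever fixed at A.
Deflection at B on the released cantilever, summing each load's contribution:
  triangular load, peak 30 at the fixed end: w₀L⁴/(30EI) = 6274/EI
  point load 86.5 at a = 3.56: Pa²(3L − a)/(6EI) = 4228/EI
  clockwise couple 122.5 at a = 7.42: M₀a(2L − a)/(2EI) = 4717/EI
  δ_0 = 15220/EI
Tip deflection under a unit load at B: L³/(3EI) = 235/EI.
Compatibility at B: δ_0 − R_B·δ_{BB} = 0, so R_B = 15220/235 = 64.77 kN.
Vertical equilibrium: R_A = ΣP − R_B = 220 − 64.77 = 155.2 kN.

R_A = 155.2 kN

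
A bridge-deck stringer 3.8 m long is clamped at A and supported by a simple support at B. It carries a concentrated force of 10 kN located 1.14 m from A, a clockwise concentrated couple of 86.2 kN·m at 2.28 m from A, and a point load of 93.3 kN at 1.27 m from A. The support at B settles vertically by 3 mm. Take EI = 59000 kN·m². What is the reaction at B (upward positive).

Take the reaction at B as the redundant and release it; the primary structure is a cantilever fixed at A.
Primary-structure tip deflection at B by superposition:
  point load 10 at a = 1.14: Pa²(3L − a)/(6EI) = 22.22/EI
  clockwise couple 86.2 at a = 2.28: M₀a(2L − a)/(2EI) = 522.8/EI
  point load 93.3 at a = 1.27: Pa²(3L − a)/(6EI) = 254.1/EI
  δ_0 = 799.1/EI
Tip deflection under a unit load at B: L³/(3EI) = 18.29/EI.
With EI = 59000 kN·m²: δ_0 = 0.013544 m and δ_{BB} = 0.00031 m/kN.
Compatibility — the beam at B must follow the support down by 0.003 m: δ_0 − R_B·δ_{BB} = 0.003, so R_B = (0.013544 − 0.003)/0.00031 = 34.01 kN.

R_B = 34.01 kN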